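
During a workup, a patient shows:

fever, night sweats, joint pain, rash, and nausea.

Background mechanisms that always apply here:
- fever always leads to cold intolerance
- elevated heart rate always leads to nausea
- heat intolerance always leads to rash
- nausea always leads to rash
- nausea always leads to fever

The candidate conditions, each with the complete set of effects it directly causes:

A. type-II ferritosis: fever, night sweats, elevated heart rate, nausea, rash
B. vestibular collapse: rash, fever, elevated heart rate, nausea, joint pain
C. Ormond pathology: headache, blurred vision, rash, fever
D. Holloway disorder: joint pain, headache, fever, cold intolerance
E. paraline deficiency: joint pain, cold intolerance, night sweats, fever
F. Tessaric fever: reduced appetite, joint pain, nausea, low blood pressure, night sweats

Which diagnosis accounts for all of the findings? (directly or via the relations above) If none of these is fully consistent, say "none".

F

Checking each candidate against the observations:
(A) type-II ferritosis — does not account for joint pain
(B) vestibular collapse — does not account for night sweats
(C) Ormond pathology — does not account for night sweats, joint pain, nausea
(D) Holloway disorder — fever match; night sweats miss; joint pain match; rash miss; nausea miss
(E) paraline deficiency — does not account for rash, nausea
(F) Tessaric fever — fever match (through nausea → fever); night sweats match; joint pain match; rash match (through nausea → rash); nausea match
Only (F) is consistent with every observation.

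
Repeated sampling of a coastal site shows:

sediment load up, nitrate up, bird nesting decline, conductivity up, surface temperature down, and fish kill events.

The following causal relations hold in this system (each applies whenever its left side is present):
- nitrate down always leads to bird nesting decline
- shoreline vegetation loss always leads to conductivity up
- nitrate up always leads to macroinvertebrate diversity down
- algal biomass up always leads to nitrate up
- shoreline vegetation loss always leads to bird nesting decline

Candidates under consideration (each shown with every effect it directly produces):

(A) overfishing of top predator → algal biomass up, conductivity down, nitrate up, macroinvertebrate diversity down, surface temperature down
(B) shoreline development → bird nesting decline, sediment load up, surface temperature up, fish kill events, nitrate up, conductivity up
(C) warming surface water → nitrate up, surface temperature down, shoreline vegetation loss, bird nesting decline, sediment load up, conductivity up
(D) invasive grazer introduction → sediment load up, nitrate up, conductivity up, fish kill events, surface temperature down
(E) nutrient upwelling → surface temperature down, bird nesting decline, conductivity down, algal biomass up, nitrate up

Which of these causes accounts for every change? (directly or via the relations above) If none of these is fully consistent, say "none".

none

For each candidate, compare predicted effects to what was observed:
(A) overfishing of top predator — sediment load up miss; nitrate up match; bird nesting decline miss; conductivity up miss; surface temperature down match; fish kill events miss
(B) shoreline development — fails on surface temperature down (predicts surface temperature up, not surface temperature down)
(C) warming surface water — does not account for fish kill events
(D) invasive grazer introduction — sediment load up match; nitrate up match; bird nesting decline miss; conductivity up match; surface temperature down match; fish kill events match
(E) nutrient upwelling — sediment load up miss; nitrate up match; bird nesting decline match; conductivity up miss; surface temperature down match; fish kill events miss
None of the listed candidates fits everything.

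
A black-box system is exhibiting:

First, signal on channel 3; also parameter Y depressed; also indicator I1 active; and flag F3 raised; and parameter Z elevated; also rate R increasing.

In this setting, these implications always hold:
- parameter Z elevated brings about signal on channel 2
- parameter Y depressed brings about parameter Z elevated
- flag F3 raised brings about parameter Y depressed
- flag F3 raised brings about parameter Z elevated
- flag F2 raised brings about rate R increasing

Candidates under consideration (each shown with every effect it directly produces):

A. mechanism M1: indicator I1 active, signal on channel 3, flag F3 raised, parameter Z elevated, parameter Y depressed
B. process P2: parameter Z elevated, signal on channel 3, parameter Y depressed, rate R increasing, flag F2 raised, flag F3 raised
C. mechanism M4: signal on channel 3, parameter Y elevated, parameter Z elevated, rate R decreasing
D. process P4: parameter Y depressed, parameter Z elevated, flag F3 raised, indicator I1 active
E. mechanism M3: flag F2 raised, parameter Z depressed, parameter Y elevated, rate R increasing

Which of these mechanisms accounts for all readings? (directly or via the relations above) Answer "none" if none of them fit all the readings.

none

Checking each candidate against the observations:
(A) mechanism M1 — does not account for rate R increasing
(B) process P2 — signal on channel 3 ✓; parameter Y depressed ✓; indicator I1 active ✗; flag F3 raised ✓; parameter Z elevated ✓; rate R increasing ✓
(C) mechanism M4 — fails on parameter Y depressed, indicator I1 active, flag F3 raised, rate R increasing (predicts parameter Y elevated, not parameter Y depressed; predicts rate R decreasing, not rate R increasing)
(D) process P4 — signal on channel 3 ✗; parameter Y depressed ✓; indicator I1 active ✓; flag F3 raised ✓; parameter Z elevated ✓; rate R increasing ✗
(E) mechanism M3 — signal on channel 3 ✗; parameter Y depressed ✗; indicator I1 active ✗; flag F3 raised ✗; parameter Z elevated ✗; rate R increasing ✓
None of the listed candidates fits everything.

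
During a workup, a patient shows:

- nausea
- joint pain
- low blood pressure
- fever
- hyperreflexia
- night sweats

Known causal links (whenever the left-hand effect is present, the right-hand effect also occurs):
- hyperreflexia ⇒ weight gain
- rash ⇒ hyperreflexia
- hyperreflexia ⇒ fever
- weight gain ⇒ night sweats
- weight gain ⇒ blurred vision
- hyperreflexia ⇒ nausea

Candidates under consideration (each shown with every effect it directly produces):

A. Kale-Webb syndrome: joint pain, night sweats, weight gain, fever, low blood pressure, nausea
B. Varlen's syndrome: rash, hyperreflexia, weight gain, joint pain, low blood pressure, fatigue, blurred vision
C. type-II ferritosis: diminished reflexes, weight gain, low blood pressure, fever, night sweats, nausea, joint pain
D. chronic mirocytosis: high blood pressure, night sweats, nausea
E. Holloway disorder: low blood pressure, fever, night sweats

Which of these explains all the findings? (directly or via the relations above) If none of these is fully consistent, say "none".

B

Testing each hypothesis:
(A) Kale-Webb syndrome — does not account for hyperreflexia
(B) Varlen's syndrome — accounts for every observation (nausea through hyperreflexia → nausea)
(C) type-II ferritosis — nausea yes; joint pain yes; low blood pressure yes; fever yes; hyperreflexia NO; night sweats yes
(D) chronic mirocytosis — fails on joint pain, low blood pressure, fever, hyperreflexia (predicts high blood pressure, not low blood pressure)
(E) Holloway disorder — does not account for nausea, joint pain, hyperreflexia
(B) alone accounts for all the evidence.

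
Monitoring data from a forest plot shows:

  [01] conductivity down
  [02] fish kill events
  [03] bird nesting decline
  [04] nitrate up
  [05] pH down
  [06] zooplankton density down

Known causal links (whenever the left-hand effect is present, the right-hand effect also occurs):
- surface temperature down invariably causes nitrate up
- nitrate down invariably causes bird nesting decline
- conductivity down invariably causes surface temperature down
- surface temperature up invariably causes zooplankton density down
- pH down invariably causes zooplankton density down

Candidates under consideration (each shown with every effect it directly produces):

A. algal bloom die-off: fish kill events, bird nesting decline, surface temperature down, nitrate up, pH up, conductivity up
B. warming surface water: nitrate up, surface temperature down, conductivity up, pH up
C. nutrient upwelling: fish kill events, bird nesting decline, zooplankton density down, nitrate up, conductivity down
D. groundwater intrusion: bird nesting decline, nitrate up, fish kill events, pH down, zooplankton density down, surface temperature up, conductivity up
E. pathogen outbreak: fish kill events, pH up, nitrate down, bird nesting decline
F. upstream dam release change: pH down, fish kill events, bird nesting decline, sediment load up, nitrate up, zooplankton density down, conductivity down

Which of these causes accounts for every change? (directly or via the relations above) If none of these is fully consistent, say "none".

F

Checking each candidate against the observations:
(A) algal bloom die-off — fails on conductivity down, pH down, zooplankton density down (predicts conductivity up, not conductivity down; predicts pH up, not pH down)
(B) warming surface water — fails on conductivity down, fish kill events, bird nesting decline, pH down, zooplankton density down (predicts conductivity up, not conductivity down; predicts pH up, not pH down)
(C) nutrient upwelling — conductivity down +; fish kill events +; bird nesting decline +; nitrate up +; pH down -; zooplankton density down +
(D) groundwater intrusion — conductivity down -; fish kill events +; bird nesting decline +; nitrate up +; pH down +; zooplankton density down +
(E) pathogen outbreak — conductivity down -; fish kill events +; bird nesting decline +; nitrate up -; pH down -; zooplankton density down -
(F) upstream dam release change — accounts for every observation
(F) is the only candidate with no mismatches.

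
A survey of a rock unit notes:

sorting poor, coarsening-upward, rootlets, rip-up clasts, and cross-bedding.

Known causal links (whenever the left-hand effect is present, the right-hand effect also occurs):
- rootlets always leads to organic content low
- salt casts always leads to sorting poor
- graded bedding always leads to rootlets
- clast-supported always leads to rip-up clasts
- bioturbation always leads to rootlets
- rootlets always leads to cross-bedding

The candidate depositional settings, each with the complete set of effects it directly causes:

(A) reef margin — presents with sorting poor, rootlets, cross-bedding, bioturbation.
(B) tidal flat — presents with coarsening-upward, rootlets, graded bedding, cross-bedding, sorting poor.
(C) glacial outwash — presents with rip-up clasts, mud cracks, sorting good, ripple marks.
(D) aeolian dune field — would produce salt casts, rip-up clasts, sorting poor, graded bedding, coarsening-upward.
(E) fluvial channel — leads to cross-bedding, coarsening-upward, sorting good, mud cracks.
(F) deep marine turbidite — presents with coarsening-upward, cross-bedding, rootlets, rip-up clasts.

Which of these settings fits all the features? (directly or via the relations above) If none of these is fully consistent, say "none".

D

Checking each candidate against the observations:
(A) reef margin — sorting poor yes; coarsening-upward NO; rootlets yes; rip-up clasts NO; cross-bedding yes
(B) tidal flat — does not account for rip-up clasts
(C) glacial outwash — sorting poor NO; coarsening-upward NO; rootlets NO; rip-up clasts yes; cross-bedding NO
(D) aeolian dune field — sorting poor yes; coarsening-upward yes; rootlets yes (through graded bedding → rootlets); rip-up clasts yes; cross-bedding yes (through graded bedding → rootlets → cross-bedding)
(E) fluvial channel — sorting poor NO; coarsening-upward yes; rootlets NO; rip-up clasts NO; cross-bedding yes
(F) deep marine turbidite — does not account for sorting poor
(D) is the only candidate with no mismatches.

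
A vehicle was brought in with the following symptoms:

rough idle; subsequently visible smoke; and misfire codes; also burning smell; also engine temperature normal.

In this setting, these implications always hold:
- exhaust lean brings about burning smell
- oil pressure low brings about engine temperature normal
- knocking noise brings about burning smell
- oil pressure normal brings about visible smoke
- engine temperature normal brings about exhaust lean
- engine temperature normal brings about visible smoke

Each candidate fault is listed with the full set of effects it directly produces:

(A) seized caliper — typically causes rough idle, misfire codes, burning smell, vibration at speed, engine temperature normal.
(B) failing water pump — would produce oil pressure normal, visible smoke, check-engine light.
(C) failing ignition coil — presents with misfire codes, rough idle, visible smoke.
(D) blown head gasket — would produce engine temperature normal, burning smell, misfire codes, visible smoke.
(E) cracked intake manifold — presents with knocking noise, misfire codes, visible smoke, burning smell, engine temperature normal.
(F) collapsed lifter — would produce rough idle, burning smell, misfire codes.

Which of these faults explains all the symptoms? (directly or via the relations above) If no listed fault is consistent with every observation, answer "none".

A

For each candidate, compare predicted effects to what was observed:
(A) seized caliper — accounts for every observation (visible smoke via engine temperature normal → visible smoke)
(B) failing water pump — rough idle ✗; visible smoke ✓; misfire codes ✗; burning smell ✗; engine temperature normal ✗
(C) failing ignition coil — does not account for burning smell, engine temperature normal
(D) blown head gasket — does not account for rough idle
(E) cracked intake manifold — rough idle ✗; visible smoke ✓; misfire codes ✓; burning smell ✓; engine temperature normal ✓
(F) collapsed lifter — rough idle ✓; visible smoke ✗; misfire codes ✓; burning smell ✓; engine temperature normal ✗
(A) is the only candidate with no mismatches.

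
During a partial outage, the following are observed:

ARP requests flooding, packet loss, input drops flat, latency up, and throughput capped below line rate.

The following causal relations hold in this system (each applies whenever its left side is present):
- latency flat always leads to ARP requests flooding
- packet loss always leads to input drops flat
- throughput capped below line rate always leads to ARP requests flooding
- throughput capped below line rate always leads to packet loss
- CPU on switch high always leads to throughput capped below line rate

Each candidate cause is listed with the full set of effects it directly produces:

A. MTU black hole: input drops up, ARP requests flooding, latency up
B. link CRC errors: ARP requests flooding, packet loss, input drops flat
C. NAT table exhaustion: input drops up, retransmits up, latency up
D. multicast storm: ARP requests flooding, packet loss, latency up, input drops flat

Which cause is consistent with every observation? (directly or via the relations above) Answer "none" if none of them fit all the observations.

none

For each candidate, compare predicted effects to what was observed:
(A) MTU black hole — fails on packet loss, input drops flat, throughput capped below line rate (predicts input drops up, not input drops flat)
(B) link CRC errors — does not account for latency up, throughput capped below line rate
(C) NAT table exhaustion — ARP requests flooding miss; packet loss miss; input drops flat miss; latency up match; throughput capped below line rate miss
(D) multicast storm — ARP requests flooding match; packet loss match; input drops flat match; latency up match; throughput capped below line rate miss
Every candidate fails on at least one observation.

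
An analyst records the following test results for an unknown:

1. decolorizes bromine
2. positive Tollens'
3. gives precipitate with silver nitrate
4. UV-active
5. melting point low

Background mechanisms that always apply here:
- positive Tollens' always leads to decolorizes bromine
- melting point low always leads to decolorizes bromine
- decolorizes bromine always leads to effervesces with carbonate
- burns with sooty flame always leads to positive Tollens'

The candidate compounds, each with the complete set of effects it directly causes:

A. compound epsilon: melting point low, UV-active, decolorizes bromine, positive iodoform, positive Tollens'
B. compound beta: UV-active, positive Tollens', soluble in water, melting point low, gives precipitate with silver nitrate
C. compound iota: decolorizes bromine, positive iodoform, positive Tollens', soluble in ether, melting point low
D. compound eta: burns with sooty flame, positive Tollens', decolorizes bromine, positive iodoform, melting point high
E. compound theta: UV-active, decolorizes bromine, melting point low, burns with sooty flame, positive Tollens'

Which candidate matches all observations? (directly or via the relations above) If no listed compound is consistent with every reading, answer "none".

B

For each candidate, compare predicted effects to what was observed:
(A) compound epsilon — decolorizes bromine yes; positive Tollens' yes; gives precipitate with silver nitrate NO; UV-active yes; melting point low yes
(B) compound beta — decolorizes bromine yes (by melting point low → decolorizes bromine); positive Tollens' yes; gives precipitate with silver nitrate yes; UV-active yes; melting point low yes
(C) compound iota — does not account for gives precipitate with silver nitrate, UV-active
(D) compound eta — fails on gives precipitate with silver nitrate, UV-active, melting point low (predicts melting point high, not melting point low)
(E) compound theta — decolorizes bromine yes; positive Tollens' yes; gives precipitate with silver nitrate NO; UV-active yes; melting point low yes
Only (B) is consistent with every observation.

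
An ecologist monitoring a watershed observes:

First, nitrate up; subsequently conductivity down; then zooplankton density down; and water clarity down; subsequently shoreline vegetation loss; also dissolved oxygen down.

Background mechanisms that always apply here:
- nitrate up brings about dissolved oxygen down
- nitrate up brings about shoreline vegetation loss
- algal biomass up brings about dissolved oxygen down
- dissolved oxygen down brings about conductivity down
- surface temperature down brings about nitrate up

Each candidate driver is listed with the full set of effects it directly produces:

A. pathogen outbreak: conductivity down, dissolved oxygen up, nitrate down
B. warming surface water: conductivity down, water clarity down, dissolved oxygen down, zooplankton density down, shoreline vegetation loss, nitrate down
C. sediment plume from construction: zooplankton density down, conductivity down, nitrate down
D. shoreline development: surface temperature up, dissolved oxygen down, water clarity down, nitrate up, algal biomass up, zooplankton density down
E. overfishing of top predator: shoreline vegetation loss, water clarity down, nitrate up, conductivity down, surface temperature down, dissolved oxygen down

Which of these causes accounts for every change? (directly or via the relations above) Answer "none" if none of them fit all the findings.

Testing each hypothesis:
(A) pathogen outbreak — fails on nitrate up, zooplankton density down, water clarity down, shoreline vegetation loss, dissolved oxygen down (predicts nitrate down, not nitrate up; predicts dissolved oxygen up, not dissolved oxygen down)
(B) warming surface water — nitrate up ✗; conductivity down ✓; zooplankton density down ✓; water clarity down ✓; shoreline vegetation loss ✓; dissolved oxygen down ✓
(C) sediment plume from construction — nitrate up ✗; conductivity down ✓; zooplankton density down ✓; water clarity down ✗; shoreline vegetation loss ✗; dissolved oxygen down ✗
(D) shoreline development — nitrate up ✓; conductivity down ✓ (by dissolved oxygen down → conductivity down); zooplankton density down ✓; water clarity down ✓; shoreline vegetation loss ✓ (by nitrate up → shoreline vegetation loss); dissolved oxygen down ✓
(E) overfishing of top predator — does not account for zooplankton density down
(D) alone accounts for all the evidence.

D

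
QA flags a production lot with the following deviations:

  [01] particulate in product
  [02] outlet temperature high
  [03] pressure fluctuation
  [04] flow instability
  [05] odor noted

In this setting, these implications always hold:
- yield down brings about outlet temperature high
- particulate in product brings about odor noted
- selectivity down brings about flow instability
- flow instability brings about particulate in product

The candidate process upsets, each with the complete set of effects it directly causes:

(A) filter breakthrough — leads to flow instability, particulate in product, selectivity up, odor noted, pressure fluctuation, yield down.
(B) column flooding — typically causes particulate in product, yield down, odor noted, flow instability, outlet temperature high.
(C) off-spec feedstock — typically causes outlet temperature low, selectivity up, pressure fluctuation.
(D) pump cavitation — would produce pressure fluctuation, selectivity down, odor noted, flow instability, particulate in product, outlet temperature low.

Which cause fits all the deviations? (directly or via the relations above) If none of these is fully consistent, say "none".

Testing each hypothesis:
(A) filter breakthrough — accounts for every observation (outlet temperature high via yield down → outlet temperature high)
(B) column flooding — does not account for pressure fluctuation
(C) off-spec feedstock — particulate in product -; outlet temperature high -; pressure fluctuation +; flow instability -; odor noted -
(D) pump cavitation — particulate in product +; outlet temperature high -; pressure fluctuation +; flow instability +; odor noted +
Only (A) is consistent with every observation.

A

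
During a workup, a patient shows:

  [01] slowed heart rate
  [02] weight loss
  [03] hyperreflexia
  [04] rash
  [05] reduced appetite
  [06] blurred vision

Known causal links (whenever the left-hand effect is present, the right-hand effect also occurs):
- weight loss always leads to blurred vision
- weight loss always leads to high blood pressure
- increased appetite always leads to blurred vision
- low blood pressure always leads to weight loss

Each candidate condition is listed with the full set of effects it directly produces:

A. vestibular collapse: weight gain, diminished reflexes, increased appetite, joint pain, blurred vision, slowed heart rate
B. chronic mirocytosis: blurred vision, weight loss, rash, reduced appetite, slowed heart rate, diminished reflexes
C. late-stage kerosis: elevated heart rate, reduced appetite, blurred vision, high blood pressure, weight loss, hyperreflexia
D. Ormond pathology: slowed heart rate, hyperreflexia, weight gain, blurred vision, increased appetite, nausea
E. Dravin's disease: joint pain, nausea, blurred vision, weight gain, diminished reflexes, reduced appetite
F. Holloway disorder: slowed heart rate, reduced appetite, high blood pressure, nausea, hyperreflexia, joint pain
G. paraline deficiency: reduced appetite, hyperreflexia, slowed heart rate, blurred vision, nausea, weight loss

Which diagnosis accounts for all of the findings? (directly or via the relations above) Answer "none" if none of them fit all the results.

none

Checking each candidate against the observations:
(A) vestibular collapse — slowed heart rate +; weight loss -; hyperreflexia -; rash -; reduced appetite -; blurred vision +
(B) chronic mirocytosis — slowed heart rate +; weight loss +; hyperreflexia -; rash +; reduced appetite +; blurred vision +
(C) late-stage kerosis — fails on slowed heart rate, rash (predicts elevated heart rate, not slowed heart rate)
(D) Ormond pathology — fails on weight loss, rash, reduced appetite (predicts weight gain, not weight loss; predicts increased appetite, not reduced appetite)
(E) Dravin's disease — fails on slowed heart rate, weight loss, hyperreflexia, rash (predicts weight gain, not weight loss; predicts diminished reflexes, not hyperreflexia)
(F) Holloway disorder — does not account for weight loss, rash, blurred vision
(G) paraline deficiency — slowed heart rate +; weight loss +; hyperreflexia +; rash -; reduced appetite +; blurred vision +
No candidate is consistent with all observations.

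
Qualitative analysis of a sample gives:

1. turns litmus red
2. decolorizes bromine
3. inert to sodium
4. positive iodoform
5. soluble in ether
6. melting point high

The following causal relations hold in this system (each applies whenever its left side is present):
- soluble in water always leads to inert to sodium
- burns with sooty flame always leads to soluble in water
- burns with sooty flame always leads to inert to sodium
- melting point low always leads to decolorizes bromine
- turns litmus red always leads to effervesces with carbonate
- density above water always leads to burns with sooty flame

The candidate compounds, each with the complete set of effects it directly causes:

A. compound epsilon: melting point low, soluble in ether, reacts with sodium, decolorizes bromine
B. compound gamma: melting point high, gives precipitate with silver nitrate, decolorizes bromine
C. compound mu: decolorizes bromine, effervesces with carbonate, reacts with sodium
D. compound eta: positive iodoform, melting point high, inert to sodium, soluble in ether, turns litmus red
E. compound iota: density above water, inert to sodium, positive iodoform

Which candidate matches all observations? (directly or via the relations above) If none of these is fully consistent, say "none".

Per-candidate check:
(A) compound epsilon — turns litmus red -; decolorizes bromine +; inert to sodium -; positive iodoform -; soluble in ether +; melting point high -
(B) compound gamma — does not account for turns litmus red, inert to sodium, positive iodoform, soluble in ether
(C) compound mu — turns litmus red -; decolorizes bromine +; inert to sodium -; positive iodoform -; soluble in ether -; melting point high -
(D) compound eta — turns litmus red +; decolorizes bromine -; inert to sodium +; positive iodoform +; soluble in ether +; melting point high +
(E) compound iota — turns litmus red -; decolorizes bromine -; inert to sodium +; positive iodoform +; soluble in ether -; melting point high -
None of the listed candidates fits everything.

none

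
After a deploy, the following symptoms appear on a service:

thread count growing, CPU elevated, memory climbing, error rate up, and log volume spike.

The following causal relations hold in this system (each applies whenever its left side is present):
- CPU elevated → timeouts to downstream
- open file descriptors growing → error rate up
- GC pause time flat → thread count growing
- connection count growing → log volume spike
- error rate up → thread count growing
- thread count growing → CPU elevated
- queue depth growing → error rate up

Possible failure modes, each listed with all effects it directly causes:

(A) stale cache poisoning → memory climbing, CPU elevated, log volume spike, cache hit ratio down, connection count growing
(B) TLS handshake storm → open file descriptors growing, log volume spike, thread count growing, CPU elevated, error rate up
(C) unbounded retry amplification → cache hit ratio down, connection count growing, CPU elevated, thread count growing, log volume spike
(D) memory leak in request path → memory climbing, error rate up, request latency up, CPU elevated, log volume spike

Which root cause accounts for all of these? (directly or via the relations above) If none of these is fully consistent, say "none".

D

Checking each candidate against the observations:
(A) stale cache poisoning — thread count growing miss; CPU elevated match; memory climbing match; error rate up miss; log volume spike match
(B) TLS handshake storm — does not account for memory climbing
(C) unbounded retry amplification — thread count growing match; CPU elevated match; memory climbing miss; error rate up miss; log volume spike match
(D) memory leak in request path — thread count growing match (via error rate up → thread count growing); CPU elevated match; memory climbing match; error rate up match; log volume spike match
Only (D) is consistent with every observation.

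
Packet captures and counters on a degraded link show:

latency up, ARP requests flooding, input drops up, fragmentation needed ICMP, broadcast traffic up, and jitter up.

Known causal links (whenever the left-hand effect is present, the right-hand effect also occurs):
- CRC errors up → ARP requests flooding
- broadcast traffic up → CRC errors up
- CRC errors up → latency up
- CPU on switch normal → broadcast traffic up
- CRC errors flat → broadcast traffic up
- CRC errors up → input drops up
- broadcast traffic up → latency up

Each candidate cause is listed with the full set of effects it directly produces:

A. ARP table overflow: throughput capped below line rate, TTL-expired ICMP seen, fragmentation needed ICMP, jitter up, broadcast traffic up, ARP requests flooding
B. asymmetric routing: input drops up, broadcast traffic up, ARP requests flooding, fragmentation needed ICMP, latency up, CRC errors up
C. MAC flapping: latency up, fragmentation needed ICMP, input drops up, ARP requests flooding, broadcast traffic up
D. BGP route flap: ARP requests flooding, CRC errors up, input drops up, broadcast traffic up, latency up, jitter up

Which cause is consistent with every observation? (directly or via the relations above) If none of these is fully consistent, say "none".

A

For each candidate, compare predicted effects to what was observed:
(A) ARP table overflow — accounts for every observation (latency up via broadcast traffic up → latency up)
(B) asymmetric routing — does not account for jitter up
(C) MAC flapping — latency up yes; ARP requests flooding yes; input drops up yes; fragmentation needed ICMP yes; broadcast traffic up yes; jitter up NO
(D) BGP route flap — does not account for fragmentation needed ICMP
(A) is the only candidate with no mismatches.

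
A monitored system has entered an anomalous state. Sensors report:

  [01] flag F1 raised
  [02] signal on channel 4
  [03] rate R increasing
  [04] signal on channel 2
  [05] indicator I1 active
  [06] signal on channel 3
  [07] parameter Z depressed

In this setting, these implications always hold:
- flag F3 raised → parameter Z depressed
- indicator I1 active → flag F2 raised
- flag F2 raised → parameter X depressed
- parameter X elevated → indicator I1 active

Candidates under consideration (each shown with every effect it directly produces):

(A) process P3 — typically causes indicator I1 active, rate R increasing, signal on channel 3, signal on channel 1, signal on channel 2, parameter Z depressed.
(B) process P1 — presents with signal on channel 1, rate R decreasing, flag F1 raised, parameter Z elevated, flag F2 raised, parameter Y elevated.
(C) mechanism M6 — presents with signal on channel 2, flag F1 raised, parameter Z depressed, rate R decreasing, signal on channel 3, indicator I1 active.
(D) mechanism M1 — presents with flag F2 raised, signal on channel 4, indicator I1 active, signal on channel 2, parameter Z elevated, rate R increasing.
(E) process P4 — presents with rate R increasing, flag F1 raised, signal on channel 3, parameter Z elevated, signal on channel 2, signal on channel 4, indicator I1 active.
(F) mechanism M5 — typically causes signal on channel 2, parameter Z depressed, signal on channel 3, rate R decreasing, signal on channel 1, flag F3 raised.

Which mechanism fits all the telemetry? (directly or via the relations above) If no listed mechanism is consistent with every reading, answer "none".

none

Testing each hypothesis:
(A) process P3 — does not account for flag F1 raised, signal on channel 4
(B) process P1 — flag F1 raised match; signal on channel 4 miss; rate R increasing miss; signal on channel 2 miss; indicator I1 active miss; signal on channel 3 miss; parameter Z depressed miss
(C) mechanism M6 — flag F1 raised match; signal on channel 4 miss; rate R increasing miss; signal on channel 2 match; indicator I1 active match; signal on channel 3 match; parameter Z depressed match
(D) mechanism M1 — flag F1 raised miss; signal on channel 4 match; rate R increasing match; signal on channel 2 match; indicator I1 active match; signal on channel 3 miss; parameter Z depressed miss
(E) process P4 — flag F1 raised match; signal on channel 4 match; rate R increasing match; signal on channel 2 match; indicator I1 active match; signal on channel 3 match; parameter Z depressed miss
(F) mechanism M5 — fails on flag F1 raised, signal on channel 4, rate R increasing, indicator I1 active (predicts rate R decreasing, not rate R increasing)
None of the listed candidates fits everything.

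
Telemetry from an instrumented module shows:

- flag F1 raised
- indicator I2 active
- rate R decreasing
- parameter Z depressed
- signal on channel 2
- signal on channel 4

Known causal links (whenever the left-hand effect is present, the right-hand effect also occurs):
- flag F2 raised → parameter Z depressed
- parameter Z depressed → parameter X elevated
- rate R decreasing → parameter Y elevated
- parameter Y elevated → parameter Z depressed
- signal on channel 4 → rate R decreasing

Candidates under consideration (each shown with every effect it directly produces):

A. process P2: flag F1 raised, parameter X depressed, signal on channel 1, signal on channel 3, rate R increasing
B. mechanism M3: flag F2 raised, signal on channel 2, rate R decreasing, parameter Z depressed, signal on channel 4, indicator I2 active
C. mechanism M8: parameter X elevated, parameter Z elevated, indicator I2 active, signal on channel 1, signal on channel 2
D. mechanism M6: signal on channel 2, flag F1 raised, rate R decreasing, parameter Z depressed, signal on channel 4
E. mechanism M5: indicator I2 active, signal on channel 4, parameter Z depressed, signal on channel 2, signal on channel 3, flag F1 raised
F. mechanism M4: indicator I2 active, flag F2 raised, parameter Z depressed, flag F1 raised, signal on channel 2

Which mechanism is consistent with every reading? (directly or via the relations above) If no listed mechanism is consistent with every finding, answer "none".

E

Per-candidate check:
(A) process P2 — flag F1 raised match; indicator I2 active miss; rate R decreasing miss; parameter Z depressed miss; signal on channel 2 miss; signal on channel 4 miss
(B) mechanism M3 — does not account for flag F1 raised
(C) mechanism M8 — flag F1 raised miss; indicator I2 active match; rate R decreasing miss; parameter Z depressed miss; signal on channel 2 match; signal on channel 4 miss
(D) mechanism M6 — does not account for indicator I2 active
(E) mechanism M5 — flag F1 raised match; indicator I2 active match; rate R decreasing match (through signal on channel 4 → rate R decreasing); parameter Z depressed match; signal on channel 2 match; signal on channel 4 match
(F) mechanism M4 — does not account for rate R decreasing, signal on channel 4
(E) alone accounts for all the evidence.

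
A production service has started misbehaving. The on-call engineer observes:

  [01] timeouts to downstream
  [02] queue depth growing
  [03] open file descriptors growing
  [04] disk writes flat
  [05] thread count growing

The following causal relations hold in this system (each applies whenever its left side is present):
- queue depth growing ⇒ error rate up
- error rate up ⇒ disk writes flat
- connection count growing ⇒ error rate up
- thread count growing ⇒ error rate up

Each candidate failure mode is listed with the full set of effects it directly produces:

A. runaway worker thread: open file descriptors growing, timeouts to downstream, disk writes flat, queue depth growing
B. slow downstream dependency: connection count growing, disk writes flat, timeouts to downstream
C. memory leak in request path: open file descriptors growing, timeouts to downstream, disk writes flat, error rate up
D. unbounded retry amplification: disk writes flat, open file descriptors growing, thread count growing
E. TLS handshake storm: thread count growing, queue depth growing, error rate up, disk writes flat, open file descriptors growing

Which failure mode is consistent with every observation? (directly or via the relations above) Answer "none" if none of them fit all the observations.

none

For each candidate, compare predicted effects to what was observed:
(A) runaway worker thread — does not account for thread count growing
(B) slow downstream dependency — does not account for queue depth growing, open file descriptors growing, thread count growing
(C) memory leak in request path — does not account for queue depth growing, thread count growing
(D) unbounded retry amplification — does not account for timeouts to downstream, queue depth growing
(E) TLS handshake storm — timeouts to downstream -; queue depth growing +; open file descriptors growing +; disk writes flat +; thread count growing +
None of the listed candidates fits everything.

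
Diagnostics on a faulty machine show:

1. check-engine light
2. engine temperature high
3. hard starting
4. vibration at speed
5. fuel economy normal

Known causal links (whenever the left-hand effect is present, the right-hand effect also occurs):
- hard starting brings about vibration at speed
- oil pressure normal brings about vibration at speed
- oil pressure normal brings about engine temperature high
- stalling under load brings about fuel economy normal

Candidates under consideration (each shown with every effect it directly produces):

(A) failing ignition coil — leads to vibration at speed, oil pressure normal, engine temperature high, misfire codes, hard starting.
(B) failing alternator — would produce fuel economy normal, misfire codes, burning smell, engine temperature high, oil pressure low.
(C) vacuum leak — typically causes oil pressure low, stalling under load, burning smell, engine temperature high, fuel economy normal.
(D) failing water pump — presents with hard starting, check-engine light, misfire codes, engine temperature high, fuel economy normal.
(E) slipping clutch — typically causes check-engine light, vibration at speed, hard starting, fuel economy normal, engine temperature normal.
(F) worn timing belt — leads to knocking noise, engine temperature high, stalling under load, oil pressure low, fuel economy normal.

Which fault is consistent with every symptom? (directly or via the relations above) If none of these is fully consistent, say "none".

D

Checking each candidate against the observations:
(A) failing ignition coil — does not account for check-engine light, fuel economy normal
(B) failing alternator — does not account for check-engine light, hard starting, vibration at speed
(C) vacuum leak — does not account for check-engine light, hard starting, vibration at speed
(D) failing water pump — check-engine light +; engine temperature high +; hard starting +; vibration at speed + (by hard starting → vibration at speed); fuel economy normal +
(E) slipping clutch — check-engine light +; engine temperature high -; hard starting +; vibration at speed +; fuel economy normal +
(F) worn timing belt — check-engine light -; engine temperature high +; hard starting -; vibration at speed -; fuel economy normal +
(D) alone accounts for all the evidence.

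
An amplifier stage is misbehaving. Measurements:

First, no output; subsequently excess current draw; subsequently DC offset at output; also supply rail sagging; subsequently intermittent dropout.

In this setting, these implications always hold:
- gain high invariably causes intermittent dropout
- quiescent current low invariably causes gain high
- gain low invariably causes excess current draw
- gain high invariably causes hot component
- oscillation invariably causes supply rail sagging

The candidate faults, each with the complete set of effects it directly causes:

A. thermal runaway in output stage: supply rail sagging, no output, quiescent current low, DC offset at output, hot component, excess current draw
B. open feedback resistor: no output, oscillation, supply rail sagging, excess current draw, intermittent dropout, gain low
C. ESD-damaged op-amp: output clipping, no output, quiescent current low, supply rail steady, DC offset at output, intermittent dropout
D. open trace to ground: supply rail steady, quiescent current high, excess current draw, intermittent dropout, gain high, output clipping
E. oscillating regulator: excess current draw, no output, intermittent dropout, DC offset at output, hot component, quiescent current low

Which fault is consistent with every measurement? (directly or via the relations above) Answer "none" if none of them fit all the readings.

A

For each candidate, compare predicted effects to what was observed:
(A) thermal runaway in output stage — no output yes; excess current draw yes; DC offset at output yes; supply rail sagging yes; intermittent dropout yes (through quiescent current low → gain high → intermittent dropout)
(B) open feedback resistor — no output yes; excess current draw yes; DC offset at output NO; supply rail sagging yes; intermittent dropout yes
(C) ESD-damaged op-amp — fails on excess current draw, supply rail sagging (predicts supply rail steady, not supply rail sagging)
(D) open trace to ground — fails on no output, DC offset at output, supply rail sagging (predicts supply rail steady, not supply rail sagging)
(E) oscillating regulator — does not account for supply rail sagging
(A) is the only candidate with no mismatches.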